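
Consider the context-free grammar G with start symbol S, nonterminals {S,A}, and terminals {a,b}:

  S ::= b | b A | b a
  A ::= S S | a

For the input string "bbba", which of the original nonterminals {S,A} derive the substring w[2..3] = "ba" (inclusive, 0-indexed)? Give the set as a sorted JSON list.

Convert to CNF:
  S -> T0 A | T0 T1 | b
  A -> S S | a
  T0 -> b
  T1 -> a

CYK table (by increasing span), restricted to cells inside w[2..3]:
  cell(2,2) b: {S,T0}  orig:{S}
  cell(3,3) a: {A,T1}  orig:{A}
  cell(2,3) ba: {S}

Original NTs in T[2,3] deriving "ba": ["S"]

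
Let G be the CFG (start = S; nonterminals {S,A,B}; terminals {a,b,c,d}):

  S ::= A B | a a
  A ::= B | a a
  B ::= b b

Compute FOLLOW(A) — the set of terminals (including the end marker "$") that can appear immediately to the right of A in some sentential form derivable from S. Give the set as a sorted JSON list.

Compute FIRST by fixpoint:
round 1:
  A via A→a a: +{a}
  B via B→b b: +{b}
  S via S→A B: +{a}
  FIRST(S)={a}  FIRST(A)={a}  FIRST(B)={b}
round 2:
  A via A→B: +{b}
  S via S→A B: +{b}
  FIRST(S)={a,b}  FIRST(A)={a,b}  FIRST(B)={b}
round 3: — fixpoint
  FIRST(S)={a,b}  FIRST(A)={a,b}  FIRST(B)={b}

FOLLOW sets:
initialize: $ ∈ FOLLOW(S)
iter 1:
  S→A B: FOLLOW(A) ⊇ FIRST(B) = {b}; new: +{b}
  S→A B: FOLLOW(B) ⊇ FOLLOW(S) ⊇ {$}; new: +{$}
  FOLLOW(S)={$}  FOLLOW(A)={b}  FOLLOW(B)={$}
iter 2:
  A→B: FOLLOW(B) ⊇ FOLLOW(A) ⊇ {b}; new: +{b}
  FOLLOW(S)={$}  FOLLOW(A)={b}  FOLLOW(B)={$,b}
iter 3: done
  FOLLOW(S)={$}  FOLLOW(A)={b}  FOLLOW(B)={$,b}

FOLLOW(A) = ["b"]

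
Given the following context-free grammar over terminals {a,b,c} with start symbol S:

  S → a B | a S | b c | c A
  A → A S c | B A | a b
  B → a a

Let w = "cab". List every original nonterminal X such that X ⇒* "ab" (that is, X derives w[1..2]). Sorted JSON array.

Convert to CNF:
  S -> T0 A | T1 B | T1 S | T2 T0
  A -> A X3 | B A | T1 T2
  B -> T1 T1
  T0 -> c
  T1 -> a
  T2 -> b
  X3 -> S T0

CYK table (by increasing span), restricted to cells inside w[1..2]:
  cell(1,1) a: {T1}  orig:{}
  cell(2,2) b: {T2}  orig:{}
  cell(1,2) ab: {A}

Original NTs in T[1,2] deriving "ab": ["A"]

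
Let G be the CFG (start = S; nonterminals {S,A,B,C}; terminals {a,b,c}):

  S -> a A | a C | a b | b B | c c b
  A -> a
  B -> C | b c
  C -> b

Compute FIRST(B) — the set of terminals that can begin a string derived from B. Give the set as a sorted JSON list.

FIRST sets, iterate to fixpoint:
pass 1:
  A via A→a: +{a}
  B via B→b c: +{b}
  C via C→b: +{b}
  S via S→a A: +{a}
  S via S→b B: +{b}
  S via S→c c b: +{c}
  FIRST[S]={a,b,c}  FIRST[A]={a}  FIRST[B]={b}  FIRST[C]={b}
pass 2: — fixpoint
  FIRST[S]={a,b,c}  FIRST[A]={a}  FIRST[B]={b}  FIRST[C]={b}

FIRST(B) = ["b"]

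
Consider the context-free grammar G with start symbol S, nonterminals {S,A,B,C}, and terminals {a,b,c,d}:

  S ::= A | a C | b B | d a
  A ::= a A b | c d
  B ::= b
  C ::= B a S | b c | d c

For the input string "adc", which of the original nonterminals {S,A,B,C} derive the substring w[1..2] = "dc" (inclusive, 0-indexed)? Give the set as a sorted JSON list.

Convert to CNF:
  S -> T0 C | T0 X6 | T1 B | T2 T3 | T3 T0
  A -> T0 X4 | T2 T3
  B -> b
  C -> B X5 | T1 T2 | T3 T2
  T0 -> a
  T1 -> b
  T2 -> c
  T3 -> d
  X4 -> A T1
  X5 -> T0 S
  X6 -> A T1

CYK fill, restricted to cells inside w[1..2]:
  [1..1]={T3}  "d"  orig:{}
  [2..2]={T2}  "c"  orig:{}
  [1..2]={C}  "dc"

Original NTs in T[1,2] deriving "dc": ["C"]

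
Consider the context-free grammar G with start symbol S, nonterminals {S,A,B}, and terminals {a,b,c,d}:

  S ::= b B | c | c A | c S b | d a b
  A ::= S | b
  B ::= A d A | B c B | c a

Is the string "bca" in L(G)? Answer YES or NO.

CNF form of G:
  S -> T0 B | T1 A | T1 X8 | T2 X9 | c
  A -> T0 B | T1 A | T1 X4 | T2 X5 | b | c
  B -> A X6 | B X7 | T1 T3
  T0 -> b
  T1 -> c
  T2 -> d
  T3 -> a
  X4 -> S T0
  X5 -> T3 T0
  X6 -> T2 A
  X7 -> T1 B
  X8 -> S T0
  X9 -> T3 T0

Fill CYK table bottom-up:
  T[0,0] 'b' = {A,T0}  orig:{A}
  T[1,1] 'c' = {A,S,T1}  orig:{A,S}
  T[2,2] 'a' = {T3}  orig:{}
  T[0,1] 'bc' = ∅
  T[1,2] 'ca' = {B}
  T[0,2] 'bca' = {A,S}

S ∈ T[0,2] ⇒ YES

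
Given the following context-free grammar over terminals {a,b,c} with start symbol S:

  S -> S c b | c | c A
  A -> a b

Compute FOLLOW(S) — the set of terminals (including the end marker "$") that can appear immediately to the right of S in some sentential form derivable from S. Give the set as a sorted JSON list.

FIRST iteration:
iter 1:
  A via A→a b: +{a}
  S via S→c: +{c}
  FIRST[S]={c}  FIRST[A]={a}
iter 2: (stable)
  FIRST[S]={c}  FIRST[A]={a}

FOLLOW iteration:
seed FOLLOW(S) with $
round 1:
  S→S c b: FOLLOW(S) ⊇ FIRST(c) = {c}; new: +{c}
  S→c A: FOLLOW(A) ⊇ FOLLOW(S) ⊇ {$,c}; new: +{$,c}
  FOLLOW[S]={$,c}  FOLLOW[A]={$,c}
round 2: (stable)
  FOLLOW[S]={$,c}  FOLLOW[A]={$,c}

FOLLOW(S) = ["$", "c"]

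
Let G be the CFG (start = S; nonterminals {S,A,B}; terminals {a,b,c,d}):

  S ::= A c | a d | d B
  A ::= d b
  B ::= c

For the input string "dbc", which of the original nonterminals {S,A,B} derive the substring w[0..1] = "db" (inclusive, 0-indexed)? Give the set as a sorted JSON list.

Convert to CNF:
  S -> A T2 | T0 B | T3 T0
  A -> T0 T1
  B -> c
  T0 -> d
  T1 -> b
  T2 -> c
  T3 -> a

Fill CYK table bottom-up — only the sub-triangle for w[0..1]:
  cell(0,0) d: {T0}  orig:{}
  cell(1,1) b: {T1}  orig:{}
  cell(0,1) db: {A}

Original NTs in T[0,1] deriving "db": ["A"]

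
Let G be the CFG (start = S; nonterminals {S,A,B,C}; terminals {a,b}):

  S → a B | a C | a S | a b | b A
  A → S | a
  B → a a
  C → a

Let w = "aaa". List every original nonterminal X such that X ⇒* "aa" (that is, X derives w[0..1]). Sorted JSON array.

Convert to CNF:
  S -> T0 B | T0 C | T0 S | T0 T1 | T1 A
  A -> T0 B | T0 C | T0 S | T0 T1 | T1 A | a
  B -> T0 T0
  C -> a
  T0 -> a
  T1 -> b

CYK table (by increasing span), restricted to cells inside w[0..1]:
  [0..0]={A,C,T0}  "a"  orig:{A,C}
  [1..1]={A,C,T0}  "a"  orig:{A,C}
  [0..1]={A,B,S}  "aa"

Original NTs in T[0,1] deriving "aa": ["A", "B", "S"]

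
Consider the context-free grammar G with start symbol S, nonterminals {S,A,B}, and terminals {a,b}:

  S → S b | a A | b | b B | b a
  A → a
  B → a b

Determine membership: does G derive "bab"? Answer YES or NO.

Convert to CNF:
  S -> S T1 | T0 A | T1 B | T1 T0 | b
  A -> a
  B -> T0 T1
  T0 -> a
  T1 -> b

Fill CYK table bottom-up:
  [0..0]={S,T1}  "b"  orig:{S}
  [1..1]={A,T0}  "a"  orig:{A}
  [2..2]={S,T1}  "b"  orig:{S}
  [0..1]={S}  "ba"
  [1..2]={B}  "ab"
  [0..2]={S}  "bab"

S ∈ T[0,2] ⇒ YES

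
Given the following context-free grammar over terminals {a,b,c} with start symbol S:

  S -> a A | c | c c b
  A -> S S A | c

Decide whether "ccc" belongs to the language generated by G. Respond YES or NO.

CNF form of G:
  S -> T0 A | T1 X4 | c
  A -> S X3 | c
  T0 -> a
  T1 -> c
  T2 -> b
  X3 -> S A
  X4 -> T1 T2

CYK fill:
  [0..0]={A,S,T1}  "c"  orig:{A,S}
  [1..1]={A,S,T1}  "c"  orig:{A,S}
  [2..2]={A,S,T1}  "c"  orig:{A,S}
  [0..1]={X3}  "cc"  orig:{}
  [1..2]={X3}  "cc"  orig:{}
  [0..2]={A}  "ccc"

S ∉ T[0,2] ⇒ NO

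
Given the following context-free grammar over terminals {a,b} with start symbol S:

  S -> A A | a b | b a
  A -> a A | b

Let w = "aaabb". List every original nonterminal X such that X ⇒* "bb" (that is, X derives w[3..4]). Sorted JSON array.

CNF form of G:
  S -> A A | T0 T1 | T1 T0
  A -> T0 A | b
  T0 -> a
  T1 -> b

CYK table (by increasing span) — only the sub-triangle for w[3..4]:
  cell(3,3) b: {A,T1}  orig:{A}
  cell(4,4) b: {A,T1}  orig:{A}
  cell(3,4) bb: {S}

Original NTs in T[3,4] deriving "bb": ["S"]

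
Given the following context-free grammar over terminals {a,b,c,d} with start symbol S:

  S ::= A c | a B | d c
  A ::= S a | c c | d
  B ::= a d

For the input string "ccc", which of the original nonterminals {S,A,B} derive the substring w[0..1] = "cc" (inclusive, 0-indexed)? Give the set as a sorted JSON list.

Convert to CNF:
  S -> A T1 | T0 B | T2 T1
  A -> S T0 | T1 T1 | d
  B -> T0 T2
  T0 -> a
  T1 -> c
  T2 -> d

CYK fill — only the sub-triangle for w[0..1]:
  [0..0]={T1}  "c"  orig:{}
  [1..1]={T1}  "c"  orig:{}
  [0..1]={A}  "cc"

Original NTs in T[0,1] deriving "cc": ["A"]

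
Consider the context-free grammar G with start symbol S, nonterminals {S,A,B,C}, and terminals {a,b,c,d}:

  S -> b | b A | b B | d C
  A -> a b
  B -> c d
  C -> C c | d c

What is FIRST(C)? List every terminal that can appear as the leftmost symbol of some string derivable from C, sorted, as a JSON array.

FIRST iteration:
[1]
  A via A→a b: +{a}
  B via B→c d: +{c}
  C via C→d c: +{d}
  S via S→b: +{b}
  S via S→d C: +{d}
  FIRST(S)={b,d}  FIRST(A)={a}  FIRST(B)={c}  FIRST(C)={d}
[2] (stable)
  FIRST(S)={b,d}  FIRST(A)={a}  FIRST(B)={c}  FIRST(C)={d}

FIRST(C) = ["d"]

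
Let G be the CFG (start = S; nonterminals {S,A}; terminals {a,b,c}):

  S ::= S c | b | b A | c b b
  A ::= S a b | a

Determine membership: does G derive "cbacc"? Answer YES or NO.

CNF form of G:
  S -> S T2 | T1 A | T2 X4 | b
  A -> S X3 | a
  T0 -> a
  T1 -> b
  T2 -> c
  X3 -> T0 T1
  X4 -> T1 T1

Fill CYK table bottom-up:
  T[0,0] 'c' = {T2}  orig:{}
  T[1,1] 'b' = {S,T1}  orig:{S}
  T[2,2] 'a' = {A,T0}  orig:{A}
  T[3,3] 'c' = {T2}  orig:{}
  T[4,4] 'c' = {T2}  orig:{}
  T[0,1] 'cb' = ∅
  T[1,2] 'ba' = {S}
  T[2,3] 'ac' = ∅
  T[3,4] 'cc' = ∅
  T[0,2] 'cba' = ∅
  T[1,3] 'bac' = {S}
  T[2,4] 'acc' = ∅
  T[0,3] 'cbac' = ∅
  T[1,4] 'bacc' = {S}
  T[0,4] 'cbacc' = ∅

S ∉ T[0,4] ⇒ NO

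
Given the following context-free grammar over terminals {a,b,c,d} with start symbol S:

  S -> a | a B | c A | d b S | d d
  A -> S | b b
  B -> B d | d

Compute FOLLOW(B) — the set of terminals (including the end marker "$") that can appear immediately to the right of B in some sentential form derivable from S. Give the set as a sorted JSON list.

FIRST iteration:
[1]
  A via A→b b: +{b}
  B via B→d: +{d}
  S via S→a: +{a}
  S via S→c A: +{c}
  S via S→d b S: +{d}
  S: {a,c,d}  A: {b}  B: {d}
[2]
  A via A→S: +{a,c,d}
  S: {a,c,d}  A: {a,b,c,d}  B: {d}
[3] — fixpoint
  S: {a,c,d}  A: {a,b,c,d}  B: {d}

Compute FOLLOW by fixpoint:
initialize: $ ∈ FOLLOW(S)
round 1:
  B→B d: FOLLOW(B) ⊇ FIRST(d) = {d}; new: +{d}
  S→a B: FOLLOW(B) ⊇ FOLLOW(S) ⊇ {$}; new: +{$}
  S→c A: FOLLOW(A) ⊇ FOLLOW(S) ⊇ {$}; new: +{$}
  FOLLOW[S]={$}  FOLLOW[A]={$}  FOLLOW[B]={$,d}
round 2: done
  FOLLOW[S]={$}  FOLLOW[A]={$}  FOLLOW[B]={$,d}

FOLLOW(B) = ["$", "d"]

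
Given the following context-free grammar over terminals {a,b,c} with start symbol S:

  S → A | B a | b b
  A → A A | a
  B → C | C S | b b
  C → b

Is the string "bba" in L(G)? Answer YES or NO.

CNF form of G:
  S -> A A | B T1 | T0 T0 | a
  A -> A A | a
  B -> C S | T0 T0 | b
  C -> b
  T0 -> b
  T1 -> a

CYK table (by increasing span):
  cell(0,0) b: {B,C,T0}  orig:{B,C}
  cell(1,1) b: {B,C,T0}  orig:{B,C}
  cell(2,2) a: {A,S,T1}  orig:{A,S}
  cell(0,1) bb: {B,S}
  cell(1,2) ba: {B,S}
  cell(0,2) bba: {B,S}

S ∈ T[0,2] ⇒ YES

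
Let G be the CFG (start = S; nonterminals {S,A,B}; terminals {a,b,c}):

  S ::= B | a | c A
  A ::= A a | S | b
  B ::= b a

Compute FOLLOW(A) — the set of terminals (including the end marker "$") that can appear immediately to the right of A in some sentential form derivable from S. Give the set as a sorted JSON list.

FIRST sets, iterate to fixpoint:
round 1:
  A via A→b: +{b}
  B via B→b a: +{b}
  S via S→B: +{b}
  S via S→a: +{a}
  S via S→c A: +{c}
  S: {a,b,c}  A: {b}  B: {b}
round 2:
  A via A→S: +{a,c}
  S: {a,b,c}  A: {a,b,c}  B: {b}
round 3: done
  S: {a,b,c}  A: {a,b,c}  B: {b}

FOLLOW sets:
FOLLOW(S) := {$}
[1]
  A→A a: FOLLOW(A) ⊇ FIRST(a) = {a}; new: +{a}
  A→S: FOLLOW(S) ⊇ FOLLOW(A) ⊇ {a}; new: +{a}
  S→B: FOLLOW(B) ⊇ FOLLOW(S) ⊇ {$,a}; new: +{$,a}
  S→c A: FOLLOW(A) ⊇ FOLLOW(S) ⊇ {$,a}; new: +{$}
  FOLLOW[S]={$,a}  FOLLOW[A]={$,a}  FOLLOW[B]={$,a}
[2] (no change)
  FOLLOW[S]={$,a}  FOLLOW[A]={$,a}  FOLLOW[B]={$,a}

FOLLOW(A) = ["$", "a"]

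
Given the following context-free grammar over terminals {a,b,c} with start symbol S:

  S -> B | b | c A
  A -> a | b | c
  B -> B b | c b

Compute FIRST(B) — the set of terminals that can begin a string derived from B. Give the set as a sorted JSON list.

FIRST iteration:
iter 1:
  A via A→a: +{a}
  A via A→b: +{b}
  A via A→c: +{c}
  B via B→c b: +{c}
  S via S→B: +{c}
  S via S→b: +{b}
  S: {b,c}  A: {a,b,c}  B: {c}
iter 2: done
  S: {b,c}  A: {a,b,c}  B: {c}

FIRST(B) = ["c"]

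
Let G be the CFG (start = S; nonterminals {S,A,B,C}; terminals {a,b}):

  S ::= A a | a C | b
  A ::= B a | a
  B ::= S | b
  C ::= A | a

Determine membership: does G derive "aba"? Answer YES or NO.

CNF form of G:
  S -> A T0 | T0 C | b
  A -> B T0 | a
  B -> A T0 | T0 C | b
  C -> B T0 | a
  T0 -> a

CYK table (by increasing span):
  T[0,0] 'a' = {A,C,T0}  orig:{A,C}
  T[1,1] 'b' = {B,S}
  T[2,2] 'a' = {A,C,T0}  orig:{A,C}
  T[0,1] 'ab' = ∅
  T[1,2] 'ba' = {A,C}
  T[0,2] 'aba' = {B,S}

S ∈ T[0,2] ⇒ YES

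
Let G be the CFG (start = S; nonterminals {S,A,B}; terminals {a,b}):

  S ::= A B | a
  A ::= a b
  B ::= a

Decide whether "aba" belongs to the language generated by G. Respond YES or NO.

Convert to CNF:
  S -> A B | a
  A -> T0 T1
  B -> a
  T0 -> a
  T1 -> b

Fill CYK table bottom-up:
  T[0,0] 'a' = {B,S,T0}  orig:{B,S}
  T[1,1] 'b' = {T1}  orig:{}
  T[2,2] 'a' = {B,S,T0}  orig:{B,S}
  T[0,1] 'ab' = {A}
  T[1,2] 'ba' = ∅
  T[0,2] 'aba' = {S}

S ∈ T[0,2] ⇒ YES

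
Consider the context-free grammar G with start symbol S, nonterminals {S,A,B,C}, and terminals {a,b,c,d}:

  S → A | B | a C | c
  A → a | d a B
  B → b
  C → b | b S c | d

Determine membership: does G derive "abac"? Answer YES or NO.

Convert to CNF:
  S -> T0 X6 | T1 C | a | b | c
  A -> T0 X4 | a
  B -> b
  C -> T2 X5 | b | d
  T0 -> d
  T1 -> a
  T2 -> b
  T3 -> c
  X4 -> T1 B
  X5 -> S T3
  X6 -> T1 B

CYK fill:
  [0..0]={A,S,T1}  "a"  orig:{A,S}
  [1..1]={B,C,S,T2}  "b"  orig:{B,C,S}
  [2..2]={A,S,T1}  "a"  orig:{A,S}
  [3..3]={S,T3}  "c"  orig:{S}
  [0..1]={S,X4,X6}  "ab"  orig:{S}
  [1..2]=∅  "ba"
  [2..3]={X5}  "ac"  orig:{}
  [0..2]=∅  "aba"
  [1..3]={C}  "bac"
  [0..3]={S}  "abac"

S ∈ T[0,3] ⇒ YES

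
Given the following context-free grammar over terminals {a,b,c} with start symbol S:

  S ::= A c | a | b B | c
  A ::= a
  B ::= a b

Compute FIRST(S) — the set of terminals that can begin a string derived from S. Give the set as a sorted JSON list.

FIRST sets, iterate to fixpoint:
round 1:
  A via A→a: +{a}
  B via B→a b: +{a}
  S via S→A c: +{a}
  S via S→b B: +{b}
  S via S→c: +{c}
  FIRST[S]={a,b,c}  FIRST[A]={a}  FIRST[B]={a}
round 2: (stable)
  FIRST[S]={a,b,c}  FIRST[A]={a}  FIRST[B]={a}

FIRST(S) = ["a", "b", "c"]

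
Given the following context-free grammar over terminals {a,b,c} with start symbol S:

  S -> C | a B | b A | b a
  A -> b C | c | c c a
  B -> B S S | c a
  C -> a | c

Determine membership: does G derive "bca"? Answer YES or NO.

CNF form of G:
  S -> T0 A | T0 T2 | T2 B | a | c
  A -> T0 C | T1 X3 | c
  B -> B X4 | T1 T2
  C -> a | c
  T0 -> b
  T1 -> c
  T2 -> a
  X3 -> T1 T2
  X4 -> S S

CYK table (by increasing span):
  [0..0]={T0}  "b"  orig:{}
  [1..1]={A,C,S,T1}  "c"  orig:{A,C,S}
  [2..2]={C,S,T2}  "a"  orig:{C,S}
  [0..1]={A,S}  "bc"
  [1..2]={B,X3,X4}  "ca"  orig:{B}
  [0..2]={X4}  "bca"  orig:{}

S ∉ T[0,2] ⇒ NO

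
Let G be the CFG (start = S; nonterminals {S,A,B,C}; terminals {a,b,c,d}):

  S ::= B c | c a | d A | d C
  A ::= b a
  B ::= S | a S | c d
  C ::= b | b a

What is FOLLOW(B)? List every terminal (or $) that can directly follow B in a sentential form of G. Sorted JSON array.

FIRST iteration:
round 1:
  A via A→b a: +{b}
  B via B→a S: +{a}
  B via B→c d: +{c}
  C via C→b: +{b}
  S via S→B c: +{a,c}
  S via S→d A: +{d}
  FIRST[S]={a,c,d}  FIRST[A]={b}  FIRST[B]={a,c}  FIRST[C]={b}
round 2:
  B via B→S: +{d}
  FIRST[S]={a,c,d}  FIRST[A]={b}  FIRST[B]={a,c,d}  FIRST[C]={b}
round 3: done
  FIRST[S]={a,c,d}  FIRST[A]={b}  FIRST[B]={a,c,d}  FIRST[C]={b}

FOLLOW iteration:
FOLLOW(S) := {$}
iter 1:
  S→B c: FOLLOW(B) ⊇ FIRST(c) = {c}; new: +{c}
  S→d A: FOLLOW(A) ⊇ FOLLOW(S) ⊇ {$}; new: +{$}
  S→d C: FOLLOW(C) ⊇ FOLLOW(S) ⊇ {$}; new: +{$}
  S: {$}  A: {$}  B: {c}  C: {$}
iter 2:
  B→S: FOLLOW(S) ⊇ FOLLOW(B) ⊇ {c}; new: +{c}
  S→d A: FOLLOW(A) ⊇ FOLLOW(S) ⊇ {$,c}; new: +{c}
  S→d C: FOLLOW(C) ⊇ FOLLOW(S) ⊇ {$,c}; new: +{c}
  S: {$,c}  A: {$,c}  B: {c}  C: {$,c}
iter 3: done
  S: {$,c}  A: {$,c}  B: {c}  C: {$,c}

FOLLOW(B) = ["c"]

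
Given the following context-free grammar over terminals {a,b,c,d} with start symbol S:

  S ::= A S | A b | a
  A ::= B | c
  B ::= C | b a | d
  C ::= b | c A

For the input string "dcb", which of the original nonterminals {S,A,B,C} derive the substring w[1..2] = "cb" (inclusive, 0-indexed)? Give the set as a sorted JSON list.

CNF form of G:
  S -> A S | A T0 | a
  A -> T0 T1 | T2 A | b | c | d
  B -> T0 T1 | T2 A | b | d
  C -> T2 A | b
  T0 -> b
  T1 -> a
  T2 -> c

CYK fill (cells [i..j] with 1 ≤ i ≤ j ≤ 2 only):
  T[1,1] 'c' = {A,T2}  orig:{A}
  T[2,2] 'b' = {A,B,C,T0}  orig:{A,B,C}
  T[1,2] 'cb' = {A,B,C,S}

Original NTs in T[1,2] deriving "cb": ["A", "B", "C", "S"]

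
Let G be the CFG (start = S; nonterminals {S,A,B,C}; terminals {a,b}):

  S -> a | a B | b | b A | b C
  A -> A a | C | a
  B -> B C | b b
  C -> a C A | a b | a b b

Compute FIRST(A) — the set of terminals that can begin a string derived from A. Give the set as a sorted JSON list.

Compute FIRST by fixpoint:
round 1:
  A via A→a: +{a}
  B via B→b b: +{b}
  C via C→a C A: +{a}
  S via S→a: +{a}
  S via S→b: +{b}
  S: {a,b}  A: {a}  B: {b}  C: {a}
round 2: (no change)
  S: {a,b}  A: {a}  B: {b}  C: {a}

FIRST(A) = ["a"]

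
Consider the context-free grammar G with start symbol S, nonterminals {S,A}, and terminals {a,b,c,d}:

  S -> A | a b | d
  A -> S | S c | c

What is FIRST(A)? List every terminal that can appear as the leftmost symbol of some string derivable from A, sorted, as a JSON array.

FIRST sets, iterate to fixpoint:
round 1:
  A via A→c: +{c}
  S via S→A: +{c}
  S via S→a b: +{a}
  S via S→d: +{d}
  FIRST(S)={a,c,d}  FIRST(A)={c}
round 2:
  A via A→S: +{a,d}
  FIRST(S)={a,c,d}  FIRST(A)={a,c,d}
round 3: (stable)
  FIRST(S)={a,c,d}  FIRST(A)={a,c,d}

FIRST(A) = ["a", "c", "d"]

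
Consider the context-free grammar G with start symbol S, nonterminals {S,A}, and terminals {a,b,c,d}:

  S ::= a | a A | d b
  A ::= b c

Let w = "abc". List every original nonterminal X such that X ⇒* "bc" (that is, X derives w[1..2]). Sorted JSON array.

Convert to CNF:
  S -> T2 A | T3 T0 | a
  A -> T0 T1
  T0 -> b
  T1 -> c
  T2 -> a
  T3 -> d

CYK fill, restricted to cells inside w[1..2]:
  T[1,1] 'b' = {T0}  orig:{}
  T[2,2] 'c' = {T1}  orig:{}
  T[1,2] 'bc' = {A}

Original NTs in T[1,2] deriving "bc": ["A"]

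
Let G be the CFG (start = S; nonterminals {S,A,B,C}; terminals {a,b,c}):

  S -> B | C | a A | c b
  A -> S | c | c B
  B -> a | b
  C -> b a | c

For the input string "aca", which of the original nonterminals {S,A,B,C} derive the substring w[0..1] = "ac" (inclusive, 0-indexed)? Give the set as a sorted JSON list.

Convert to CNF:
  S -> T0 A | T1 T0 | T2 T1 | a | b | c
  A -> T0 A | T1 T0 | T2 B | T2 T1 | a | b | c
  B -> a | b
  C -> T1 T0 | c
  T0 -> a
  T1 -> b
  T2 -> c

CYK table (by increasing span), restricted to cells inside w[0..1]:
  cell(0,0) a: {A,B,S,T0}  orig:{A,B,S}
  cell(1,1) c: {A,C,S,T2}  orig:{A,C,S}
  cell(0,1) ac: {A,S}

Original NTs in T[0,1] deriving "ac": ["A", "S"]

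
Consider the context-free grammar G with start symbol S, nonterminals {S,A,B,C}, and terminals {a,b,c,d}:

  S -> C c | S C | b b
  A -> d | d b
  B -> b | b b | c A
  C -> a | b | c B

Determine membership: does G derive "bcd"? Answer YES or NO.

Convert to CNF:
  S -> C T2 | S C | T1 T1
  A -> T0 T1 | d
  B -> T1 T1 | T2 A | b
  C -> T2 B | a | b
  T0 -> d
  T1 -> b
  T2 -> c

CYK table (by increasing span):
  T[0,0] 'b' = {B,C,T1}  orig:{B,C}
  T[1,1] 'c' = {T2}  orig:{}
  T[2,2] 'd' = {A,T0}  orig:{A}
  T[0,1] 'bc' = {S}
  T[1,2] 'cd' = {B}
  T[0,2] 'bcd' = ∅

S ∉ T[0,2] ⇒ NO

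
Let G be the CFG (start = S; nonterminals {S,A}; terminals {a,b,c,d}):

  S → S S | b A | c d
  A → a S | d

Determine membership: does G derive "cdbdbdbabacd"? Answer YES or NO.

CNF form of G:
  S -> S S | T1 A | T2 T3
  A -> T0 S | d
  T0 -> a
  T1 -> b
  T2 -> c
  T3 -> d

CYK fill:
  cell(0,0) c: {T2}  orig:{}
  cell(1,1) d: {A,T3}  orig:{A}
  cell(2,2) b: {T1}  orig:{}
  cell(3,3) d: {A,T3}  orig:{A}
  cell(4,4) b: {T1}  orig:{}
  cell(5,5) d: {A,T3}  orig:{A}
  cell(6,6) b: {T1}  orig:{}
  cell(7,7) a: {T0}  orig:{}
  cell(8,8) b: {T1}  orig:{}
  cell(9,9) a: {T0}  orig:{}
  cell(10,10) c: {T2}  orig:{}
  cell(11,11) d: {A,T3}  orig:{A}
  cell(0,1) cd: {S}
  cell(1,2) db: ∅
  cell(2,3) bd: {S}
  cell(3,4) db: ∅
  cell(4,5) bd: {S}
  cell(5,6) db: ∅
  cell(6,7) ba: ∅
  cell(7,8) ab: ∅
  cell(8,9) ba: ∅
  cell(9,10) ac: ∅
  cell(10,11) cd: {S}
  cell(0,2) cdb: ∅
  cell(1,3) dbd: ∅
  cell(2,4) bdb: ∅
  cell(3,5) dbd: ∅
  cell(4,6) bdb: ∅
  cell(5,7) dba: ∅
  cell(6,8) bab: ∅
  cell(7,9) aba: ∅
  cell(8,10) bac: ∅
  cell(9,11) acd: {A}
  cell(0,3) cdbd: {S}
  cell(1,4) dbdb: ∅
  cell(2,5) bdbd: {S}
  cell(3,6) dbdb: ∅
  cell(4,7) bdba: ∅
  cell(5,8) dbab: ∅
  cell(6,9) baba: ∅
  cell(7,10) abac: ∅
  cell(8,11) bacd: {S}
  cell(0,4) cdbdb: ∅
  cell(1,5) dbdbd: ∅
  cell(2,6) bdbdb: ∅
  cell(3,7) dbdba: ∅
  cell(4,8) bdbab: ∅
  cell(5,9) dbaba: ∅
  cell(6,10) babac: ∅
  cell(7,11) abacd: {A}
  cell(0,5) cdbdbd: {S}
  cell(1,6) dbdbdb: ∅
  cell(2,7) bdbdba: ∅
  cell(3,8) dbdbab: ∅
  cell(4,9) bdbaba: ∅
  cell(5,10) dbabac: ∅
  cell(6,11) babacd: {S}
  cell(0,6) cdbdbdb: ∅
  cell(1,7) dbdbdba: ∅
  cell(2,8) bdbdbab: ∅
  cell(3,9) dbdbaba: ∅
  cell(4,10) bdbabac: ∅
  cell(5,11) dbabacd: ∅
  cell(0,7) cdbdbdba: ∅
  cell(1,8) dbdbdbab: ∅
  cell(2,9) bdbdbaba: ∅
  cell(3,10) dbdbabac: ∅
  cell(4,11) bdbabacd: {S}
  cell(0,8) cdbdbdbab: ∅
  cell(1,9) dbdbdbaba: ∅
  cell(2,10) bdbdbabac: ∅
  cell(3,11) dbdbabacd: ∅
  cell(0,9) cdbdbdbaba: ∅
  cell(1,10) dbdbdbabac: ∅
  cell(2,11) bdbdbabacd: {S}
  cell(0,10) cdbdbdbabac: ∅
  cell(1,11) dbdbdbabacd: ∅
  cell(0,11) cdbdbdbabacd: {S}

S ∈ T[0,11] ⇒ YES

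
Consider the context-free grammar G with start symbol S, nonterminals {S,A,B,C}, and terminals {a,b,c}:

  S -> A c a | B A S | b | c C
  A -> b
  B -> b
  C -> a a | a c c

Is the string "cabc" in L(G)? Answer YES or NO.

Convert to CNF:
  S -> A X3 | B X4 | T1 C | b
  A -> b
  B -> b
  C -> T0 T0 | T0 X2
  T0 -> a
  T1 -> c
  X2 -> T1 T1
  X3 -> T1 T0
  X4 -> A S

CYK table (by increasing span):
  cell(0,0) c: {T1}  orig:{}
  cell(1,1) a: {T0}  orig:{}
  cell(2,2) b: {A,B,S}
  cell(3,3) c: {T1}  orig:{}
  cell(0,1) ca: {X3}  orig:{}
  cell(1,2) ab: ∅
  cell(2,3) bc: ∅
  cell(0,2) cab: ∅
  cell(1,3) abc: ∅
  cell(0,3) cabc: ∅

S ∉ T[0,3] ⇒ NO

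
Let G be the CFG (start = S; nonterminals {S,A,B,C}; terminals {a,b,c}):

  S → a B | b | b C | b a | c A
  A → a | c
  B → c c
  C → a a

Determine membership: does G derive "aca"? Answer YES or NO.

Convert to CNF:
  S -> T0 A | T1 B | T2 C | T2 T1 | b
  A -> a | c
  B -> T0 T0
  C -> T1 T1
  T0 -> c
  T1 -> a
  T2 -> b

Fill CYK table bottom-up:
  [0..0]={A,T1}  "a"  orig:{A}
  [1..1]={A,T0}  "c"  orig:{A}
  [2..2]={A,T1}  "a"  orig:{A}
  [0..1]=∅  "ac"
  [1..2]={S}  "ca"
  [0..2]=∅  "aca"

S ∉ T[0,2] ⇒ NO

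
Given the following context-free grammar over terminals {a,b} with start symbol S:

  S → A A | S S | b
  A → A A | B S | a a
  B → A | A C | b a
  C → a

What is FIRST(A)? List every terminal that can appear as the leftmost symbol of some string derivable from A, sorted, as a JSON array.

FIRST sets, iterate to fixpoint:
iter 1:
  A via A→a a: +{a}
  B via B→A: +{a}
  B via B→b a: +{b}
  C via C→a: +{a}
  S via S→A A: +{a}
  S via S→b: +{b}
  S: {a,b}  A: {a}  B: {a,b}  C: {a}
iter 2:
  A via A→B S: +{b}
  S: {a,b}  A: {a,b}  B: {a,b}  C: {a}
iter 3: (no change)
  S: {a,b}  A: {a,b}  B: {a,b}  C: {a}

FIRST(A) = ["a", "b"]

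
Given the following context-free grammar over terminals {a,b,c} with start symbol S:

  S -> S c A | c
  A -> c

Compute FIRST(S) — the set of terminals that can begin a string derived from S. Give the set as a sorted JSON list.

Compute FIRST by fixpoint:
pass 1:
  A via A→c: +{c}
  S via S→c: +{c}
  S: {c}  A: {c}
pass 2: — fixpoint
  S: {c}  A: {c}

FIRST(S) = ["c"]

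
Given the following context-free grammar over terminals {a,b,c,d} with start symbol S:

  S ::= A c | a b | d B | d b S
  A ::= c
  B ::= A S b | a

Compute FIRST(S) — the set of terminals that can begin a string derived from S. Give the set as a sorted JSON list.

Compute FIRST by fixpoint:
iter 1:
  A via A→c: +{c}
  B via B→A S b: +{c}
  B via B→a: +{a}
  S via S→A c: +{c}
  S via S→a b: +{a}
  S via S→d B: +{d}
  FIRST[S]={a,c,d}  FIRST[A]={c}  FIRST[B]={a,c}
iter 2: done
  FIRST[S]={a,c,d}  FIRST[A]={c}  FIRST[B]={a,c}

FIRST(S) = ["a", "c", "d"]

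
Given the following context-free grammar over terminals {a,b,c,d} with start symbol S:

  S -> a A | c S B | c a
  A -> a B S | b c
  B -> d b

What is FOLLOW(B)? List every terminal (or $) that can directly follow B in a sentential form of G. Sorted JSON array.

FIRST sets, iterate to fixpoint:
pass 1:
  A via A→a B S: +{a}
  A via A→b c: +{b}
  B via B→d b: +{d}
  S via S→a A: +{a}
  S via S→c S B: +{c}
  FIRST(S)={a,c}  FIRST(A)={a,b}  FIRST(B)={d}
pass 2: — fixpoint
  FIRST(S)={a,c}  FIRST(A)={a,b}  FIRST(B)={d}

FOLLOW iteration:
seed FOLLOW(S) with $
pass 1:
  A→a B S: FOLLOW(B) ⊇ FIRST(S) = {a,c}; new: +{a,c}
  S→a A: FOLLOW(A) ⊇ FOLLOW(S) ⊇ {$}; new: +{$}
  S→c S B: FOLLOW(S) ⊇ FIRST(B) = {d}; new: +{d}
  S→c S B: FOLLOW(B) ⊇ FOLLOW(S) ⊇ {$,d}; new: +{$,d}
  FOLLOW(S)={$,d}  FOLLOW(A)={$}  FOLLOW(B)={$,a,c,d}
pass 2:
  S→a A: FOLLOW(A) ⊇ FOLLOW(S) ⊇ {$,d}; new: +{d}
  FOLLOW(S)={$,d}  FOLLOW(A)={$,d}  FOLLOW(B)={$,a,c,d}
pass 3: (no change)
  FOLLOW(S)={$,d}  FOLLOW(A)={$,d}  FOLLOW(B)={$,a,c,d}

FOLLOW(B) = ["$", "a", "c", "d"]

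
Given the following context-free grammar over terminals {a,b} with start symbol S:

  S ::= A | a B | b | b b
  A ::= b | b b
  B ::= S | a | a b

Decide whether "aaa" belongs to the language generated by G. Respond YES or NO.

Convert to CNF:
  S -> T0 T0 | T1 B | b
  A -> T0 T0 | b
  B -> T0 T0 | T1 B | T1 T0 | a | b
  T0 -> b
  T1 -> a

CYK table (by increasing span):
  T[0,0] 'a' = {B,T1}  orig:{B}
  T[1,1] 'a' = {B,T1}  orig:{B}
  T[2,2] 'a' = {B,T1}  orig:{B}
  T[0,1] 'aa' = {B,S}
  T[1,2] 'aa' = {B,S}
  T[0,2] 'aaa' = {B,S}

S ∈ T[0,2] ⇒ YES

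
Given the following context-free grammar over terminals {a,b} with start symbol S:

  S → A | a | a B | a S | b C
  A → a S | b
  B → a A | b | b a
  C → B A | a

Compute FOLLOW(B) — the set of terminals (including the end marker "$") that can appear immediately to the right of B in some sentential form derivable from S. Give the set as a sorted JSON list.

Compute FIRST by fixpoint:
pass 1:
  A via A→a S: +{a}
  A via A→b: +{b}
  B via B→a A: +{a}
  B via B→b: +{b}
  C via C→B A: +{a,b}
  S via S→A: +{a,b}
  FIRST[S]={a,b}  FIRST[A]={a,b}  FIRST[B]={a,b}  FIRST[C]={a,b}
pass 2: (no change)
  FIRST[S]={a,b}  FIRST[A]={a,b}  FIRST[B]={a,b}  FIRST[C]={a,b}

Compute FOLLOW by fixpoint:
FOLLOW(S) := {$}
round 1:
  C→B A: FOLLOW(B) ⊇ FIRST(A) = {a,b}; new: +{a,b}
  S→A: FOLLOW(A) ⊇ FOLLOW(S) ⊇ {$}; new: +{$}
  S→a B: FOLLOW(B) ⊇ FOLLOW(S) ⊇ {$}; new: +{$}
  S→b C: FOLLOW(C) ⊇ FOLLOW(S) ⊇ {$}; new: +{$}
  FOLLOW(S)={$}  FOLLOW(A)={$}  FOLLOW(B)={$,a,b}  FOLLOW(C)={$}
round 2:
  B→a A: FOLLOW(A) ⊇ FOLLOW(B) ⊇ {$,a,b}; new: +{a,b}
  FOLLOW(S)={$}  FOLLOW(A)={$,a,b}  FOLLOW(B)={$,a,b}  FOLLOW(C)={$}
round 3:
  A→a S: FOLLOW(S) ⊇ FOLLOW(A) ⊇ {$,a,b}; new: +{a,b}
  S→b C: FOLLOW(C) ⊇ FOLLOW(S) ⊇ {$,a,b}; new: +{a,b}
  FOLLOW(S)={$,a,b}  FOLLOW(A)={$,a,b}  FOLLOW(B)={$,a,b}  FOLLOW(C)={$,a,b}
round 4: (no change)
  FOLLOW(S)={$,a,b}  FOLLOW(A)={$,a,b}  FOLLOW(B)={$,a,b}  FOLLOW(C)={$,a,b}

FOLLOW(B) = ["$", "a", "b"]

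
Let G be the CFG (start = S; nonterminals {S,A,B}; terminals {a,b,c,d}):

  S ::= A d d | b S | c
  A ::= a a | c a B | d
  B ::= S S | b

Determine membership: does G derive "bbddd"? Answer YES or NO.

Convert to CNF:
  S -> A X5 | T3 S | c
  A -> T0 T0 | T1 X4 | d
  B -> S S | b
  T0 -> a
  T1 -> c
  T2 -> d
  T3 -> b
  X4 -> T0 B
  X5 -> T2 T2

CYK table (by increasing span):
  cell(0,0) b: {B,T3}  orig:{B}
  cell(1,1) b: {B,T3}  orig:{B}
  cell(2,2) d: {A,T2}  orig:{A}
  cell(3,3) d: {A,T2}  orig:{A}
  cell(4,4) d: {A,T2}  orig:{A}
  cell(0,1) bb: ∅
  cell(1,2) bd: ∅
  cell(2,3) dd: {X5}  orig:{}
  cell(3,4) dd: {X5}  orig:{}
  cell(0,2) bbd: ∅
  cell(1,3) bdd: ∅
  cell(2,4) ddd: {S}
  cell(0,3) bbdd: ∅
  cell(1,4) bddd: {S}
  cell(0,4) bbddd: {S}

S ∈ T[0,4] ⇒ YES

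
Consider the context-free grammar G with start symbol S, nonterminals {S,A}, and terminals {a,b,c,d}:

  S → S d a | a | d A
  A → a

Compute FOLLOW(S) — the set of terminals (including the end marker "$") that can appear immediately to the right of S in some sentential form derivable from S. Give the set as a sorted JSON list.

FIRST sets, iterate to fixpoint:
round 1:
  A via A→a: +{a}
  S via S→a: +{a}
  S via S→d A: +{d}
  S: {a,d}  A: {a}
round 2: (stable)
  S: {a,d}  A: {a}

FOLLOW sets:
initialize: $ ∈ FOLLOW(S)
iter 1:
  S→S d a: FOLLOW(S) ⊇ FIRST(d) = {d}; new: +{d}
  S→d A: FOLLOW(A) ⊇ FOLLOW(S) ⊇ {$,d}; new: +{$,d}
  FOLLOW(S)={$,d}  FOLLOW(A)={$,d}
iter 2: (stable)
  FOLLOW(S)={$,d}  FOLLOW(A)={$,d}

FOLLOW(S) = ["$", "d"]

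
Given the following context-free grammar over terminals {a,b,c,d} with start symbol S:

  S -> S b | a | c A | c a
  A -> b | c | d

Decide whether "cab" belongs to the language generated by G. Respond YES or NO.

Convert to CNF:
  S -> S T0 | T1 A | T1 T2 | a
  A -> b | c | d
  T0 -> b
  T1 -> c
  T2 -> a

CYK fill:
  cell(0,0) c: {A,T1}  orig:{A}
  cell(1,1) a: {S,T2}  orig:{S}
  cell(2,2) b: {A,T0}  orig:{A}
  cell(0,1) ca: {S}
  cell(1,2) ab: {S}
  cell(0,2) cab: {S}

S ∈ T[0,2] ⇒ YES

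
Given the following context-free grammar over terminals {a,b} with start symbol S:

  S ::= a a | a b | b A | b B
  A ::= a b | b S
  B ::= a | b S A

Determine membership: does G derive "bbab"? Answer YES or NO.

Convert to CNF:
  S -> T0 T0 | T0 T1 | T1 A | T1 B
  A -> T0 T1 | T1 S
  B -> T1 X2 | a
  T0 -> a
  T1 -> b
  X2 -> S A

CYK table (by increasing span):
  [0..0]={T1}  "b"  orig:{}
  [1..1]={T1}  "b"  orig:{}
  [2..2]={B,T0}  "a"  orig:{B}
  [3..3]={T1}  "b"  orig:{}
  [0..1]=∅  "bb"
  [1..2]={S}  "ba"
  [2..3]={A,S}  "ab"
  [0..2]={A}  "bba"
  [1..3]={A,S}  "bab"
  [0..3]={A,S}  "bbab"

S ∈ T[0,3] ⇒ YES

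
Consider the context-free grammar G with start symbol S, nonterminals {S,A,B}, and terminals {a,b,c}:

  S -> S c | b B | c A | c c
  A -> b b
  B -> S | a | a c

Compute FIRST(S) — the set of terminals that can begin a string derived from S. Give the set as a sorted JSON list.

Compute FIRST by fixpoint:
round 1:
  A via A→b b: +{b}
  B via B→a: +{a}
  S via S→b B: +{b}
  S via S→c A: +{c}
  S: {b,c}  A: {b}  B: {a}
round 2:
  B via B→S: +{b,c}
  S: {b,c}  A: {b}  B: {a,b,c}
round 3: — fixpoint
  S: {b,c}  A: {b}  B: {a,b,c}

FIRST(S) = ["b", "c"]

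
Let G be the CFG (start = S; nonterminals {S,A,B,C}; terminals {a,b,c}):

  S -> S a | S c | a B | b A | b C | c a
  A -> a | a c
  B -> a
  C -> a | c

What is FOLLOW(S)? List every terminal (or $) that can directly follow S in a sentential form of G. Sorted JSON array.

FIRST iteration:
round 1:
  A via A→a: +{a}
  B via B→a: +{a}
  C via C→a: +{a}
  C via C→c: +{c}
  S via S→a B: +{a}
  S via S→b A: +{b}
  S via S→c a: +{c}
  S: {a,b,c}  A: {a}  B: {a}  C: {a,c}
round 2: — fixpoint
  S: {a,b,c}  A: {a}  B: {a}  C: {a,c}

FOLLOW sets:
FOLLOW(S) := {$}
[1]
  S→S a: FOLLOW(S) ⊇ FIRST(a) = {a}; new: +{a}
  S→S c: FOLLOW(S) ⊇ FIRST(c) = {c}; new: +{c}
  S→a B: FOLLOW(B) ⊇ FOLLOW(S) ⊇ {$,a,c}; new: +{$,a,c}
  S→b A: FOLLOW(A) ⊇ FOLLOW(S) ⊇ {$,a,c}; new: +{$,a,c}
  S→b C: FOLLOW(C) ⊇ FOLLOW(S) ⊇ {$,a,c}; new: +{$,a,c}
  FOLLOW[S]={$,a,c}  FOLLOW[A]={$,a,c}  FOLLOW[B]={$,a,c}  FOLLOW[C]={$,a,c}
[2] (no change)
  FOLLOW[S]={$,a,c}  FOLLOW[A]={$,a,c}  FOLLOW[B]={$,a,c}  FOLLOW[C]={$,a,c}

FOLLOW(S) = ["$", "a", "c"]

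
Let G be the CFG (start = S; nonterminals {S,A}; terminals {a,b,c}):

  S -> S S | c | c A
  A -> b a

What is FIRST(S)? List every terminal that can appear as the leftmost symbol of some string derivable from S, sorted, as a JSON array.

FIRST iteration:
round 1:
  A via A→b a: +{b}
  S via S→c: +{c}
  S: {c}  A: {b}
round 2: (no change)
  S: {c}  A: {b}

FIRST(S) = ["c"]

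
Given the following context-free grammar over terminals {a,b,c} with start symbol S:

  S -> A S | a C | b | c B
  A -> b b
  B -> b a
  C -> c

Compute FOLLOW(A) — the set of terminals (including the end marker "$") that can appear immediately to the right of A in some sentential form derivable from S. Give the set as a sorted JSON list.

FIRST sets, iterate to fixpoint:
pass 1:
  A via A→b b: +{b}
  B via B→b a: +{b}
  C via C→c: +{c}
  S via S→A S: +{b}
  S via S→a C: +{a}
  S via S→c B: +{c}
  S: {a,b,c}  A: {b}  B: {b}  C: {c}
pass 2: done
  S: {a,b,c}  A: {b}  B: {b}  C: {c}

Compute FOLLOW by fixpoint:
initialize: $ ∈ FOLLOW(S)
iter 1:
  S→A S: FOLLOW(A) ⊇ FIRST(S) = {a,b,c}; new: +{a,b,c}
  S→a C: FOLLOW(C) ⊇ FOLLOW(S) ⊇ {$}; new: +{$}
  S→c B: FOLLOW(B) ⊇ FOLLOW(S) ⊇ {$}; new: +{$}
  FOLLOW[S]={$}  FOLLOW[A]={a,b,c}  FOLLOW[B]={$}  FOLLOW[C]={$}
iter 2: — fixpoint
  FOLLOW[S]={$}  FOLLOW[A]={a,b,c}  FOLLOW[B]={$}  FOLLOW[C]={$}

FOLLOW(A) = ["a", "b", "c"]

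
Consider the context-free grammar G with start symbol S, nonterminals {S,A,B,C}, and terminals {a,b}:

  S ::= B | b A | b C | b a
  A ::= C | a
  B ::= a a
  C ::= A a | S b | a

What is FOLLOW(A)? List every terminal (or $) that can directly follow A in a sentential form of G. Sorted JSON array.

Compute FIRST by fixpoint:
[1]
  A via A→a: +{a}
  B via B→a a: +{a}
  C via C→A a: +{a}
  S via S→B: +{a}
  S via S→b A: +{b}
  FIRST(S)={a,b}  FIRST(A)={a}  FIRST(B)={a}  FIRST(C)={a}
[2]
  C via C→S b: +{b}
  FIRST(S)={a,b}  FIRST(A)={a}  FIRST(B)={a}  FIRST(C)={a,b}
[3]
  A via A→C: +{b}
  FIRST(S)={a,b}  FIRST(A)={a,b}  FIRST(B)={a}  FIRST(C)={a,b}
[4] done
  FIRST(S)={a,b}  FIRST(A)={a,b}  FIRST(B)={a}  FIRST(C)={a,b}

Compute FOLLOW by fixpoint:
FOLLOW(S) := {$}
iter 1:
  C→A a: FOLLOW(A) ⊇ FIRST(a) = {a}; new: +{a}
  C→S b: FOLLOW(S) ⊇ FIRST(b) = {b}; new: +{b}
  S→B: FOLLOW(B) ⊇ FOLLOW(S) ⊇ {$,b}; new: +{$,b}
  S→b A: FOLLOW(A) ⊇ FOLLOW(S) ⊇ {$,b}; new: +{$,b}
  S→b C: FOLLOW(C) ⊇ FOLLOW(S) ⊇ {$,b}; new: +{$,b}
  FOLLOW(S)={$,b}  FOLLOW(A)={$,a,b}  FOLLOW(B)={$,b}  FOLLOW(C)={$,b}
iter 2:
  A→C: FOLLOW(C) ⊇ FOLLOW(A) ⊇ {$,a,b}; new: +{a}
  FOLLOW(S)={$,b}  FOLLOW(A)={$,a,b}  FOLLOW(B)={$,b}  FOLLOW(C)={$,a,b}
iter 3: (no change)
  FOLLOW(S)={$,b}  FOLLOW(A)={$,a,b}  FOLLOW(B)={$,b}  FOLLOW(C)={$,a,b}

FOLLOW(A) = ["$", "a", "b"]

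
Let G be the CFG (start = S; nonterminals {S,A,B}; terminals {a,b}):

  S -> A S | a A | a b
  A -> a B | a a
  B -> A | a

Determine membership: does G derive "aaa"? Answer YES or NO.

Convert to CNF:
  S -> A S | T0 A | T0 T1
  A -> T0 B | T0 T0
  B -> T0 B | T0 T0 | a
  T0 -> a
  T1 -> b

CYK fill:
  [0..0]={B,T0}  "a"  orig:{B}
  [1..1]={B,T0}  "a"  orig:{B}
  [2..2]={B,T0}  "a"  orig:{B}
  [0..1]={A,B}  "aa"
  [1..2]={A,B}  "aa"
  [0..2]={A,B,S}  "aaa"

S ∈ T[0,2] ⇒ YES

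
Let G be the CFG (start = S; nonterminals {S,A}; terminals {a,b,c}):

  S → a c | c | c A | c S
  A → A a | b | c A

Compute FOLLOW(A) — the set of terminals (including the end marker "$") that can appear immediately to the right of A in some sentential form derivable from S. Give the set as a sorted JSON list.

FIRST sets, iterate to fixpoint:
iter 1:
  A via A→b: +{b}
  A via A→c A: +{c}
  S via S→a c: +{a}
  S via S→c: +{c}
  FIRST(S)={a,c}  FIRST(A)={b,c}
iter 2: (stable)
  FIRST(S)={a,c}  FIRST(A)={b,c}

Compute FOLLOW by fixpoint:
seed FOLLOW(S) with $
iter 1:
  A→A a: FOLLOW(A) ⊇ FIRST(a) = {a}; new: +{a}
  S→c A: FOLLOW(A) ⊇ FOLLOW(S) ⊇ {$}; new: +{$}
  S: {$}  A: {$,a}
iter 2: (no change)
  S: {$}  A: {$,a}

FOLLOW(A) = ["$", "a"]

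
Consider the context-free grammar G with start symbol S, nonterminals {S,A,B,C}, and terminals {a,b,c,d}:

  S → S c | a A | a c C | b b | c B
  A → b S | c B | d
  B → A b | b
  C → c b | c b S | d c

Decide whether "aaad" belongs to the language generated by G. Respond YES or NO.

CNF form of G:
  S -> S T1 | T0 T0 | T1 B | T3 A | T3 X5
  A -> T0 S | T1 B | d
  B -> A T0 | b
  C -> T1 T0 | T1 X4 | T2 T1
  T0 -> b
  T1 -> c
  T2 -> d
  T3 -> a
  X4 -> T0 S
  X5 -> T1 C

CYK fill:
  cell(0,0) a: {T3}  orig:{}
  cell(1,1) a: {T3}  orig:{}
  cell(2,2) a: {T3}  orig:{}
  cell(3,3) d: {A,T2}  orig:{A}
  cell(0,1) aa: ∅
  cell(1,2) aa: ∅
  cell(2,3) ad: {S}
  cell(0,2) aaa: ∅
  cell(1,3) aad: ∅
  cell(0,3) aaad: ∅

S ∉ T[0,3] ⇒ NO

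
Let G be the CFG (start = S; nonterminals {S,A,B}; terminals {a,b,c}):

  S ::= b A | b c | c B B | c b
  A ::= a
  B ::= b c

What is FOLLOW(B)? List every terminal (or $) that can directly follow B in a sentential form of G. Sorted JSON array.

FIRST sets, iterate to fixpoint:
round 1:
  A via A→a: +{a}
  B via B→b c: +{b}
  S via S→b A: +{b}
  S via S→c B B: +{c}
  FIRST(S)={b,c}  FIRST(A)={a}  FIRST(B)={b}
round 2: — fixpoint
  FIRST(S)={b,c}  FIRST(A)={a}  FIRST(B)={b}

FOLLOW iteration:
initialize: $ ∈ FOLLOW(S)
round 1:
  S→b A: FOLLOW(A) ⊇ FOLLOW(S) ⊇ {$}; new: +{$}
  S→c B B: FOLLOW(B) ⊇ FIRST(B) = {b}; new: +{b}
  S→c B B: FOLLOW(B) ⊇ FOLLOW(S) ⊇ {$}; new: +{$}
  S: {$}  A: {$}  B: {$,b}
round 2: (no change)
  S: {$}  A: {$}  B: {$,b}

FOLLOW(B) = ["$", "b"]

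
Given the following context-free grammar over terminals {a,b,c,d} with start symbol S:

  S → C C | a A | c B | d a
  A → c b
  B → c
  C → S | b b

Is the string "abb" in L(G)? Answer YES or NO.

CNF form of G:
  S -> C C | T0 B | T2 A | T3 T2
  A -> T0 T1
  B -> c
  C -> C C | T0 B | T1 T1 | T2 A | T3 T2
  T0 -> c
  T1 -> b
  T2 -> a
  T3 -> d

CYK fill:
  T[0,0] 'a' = {T2}  orig:{}
  T[1,1] 'b' = {T1}  orig:{}
  T[2,2] 'b' = {T1}  orig:{}
  T[0,1] 'ab' = ∅
  T[1,2] 'bb' = {C}
  T[0,2] 'abb' = ∅

S ∉ T[0,2] ⇒ NO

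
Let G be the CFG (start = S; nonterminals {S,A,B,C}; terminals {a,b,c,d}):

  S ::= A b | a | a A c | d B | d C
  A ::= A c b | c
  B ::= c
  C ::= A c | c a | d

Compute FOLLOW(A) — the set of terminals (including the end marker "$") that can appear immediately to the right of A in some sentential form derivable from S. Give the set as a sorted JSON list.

FIRST sets, iterate to fixpoint:
[1]
  A via A→c: +{c}
  B via B→c: +{c}
  C via C→A c: +{c}
  C via C→d: +{d}
  S via S→A b: +{c}
  S via S→a: +{a}
  S via S→d B: +{d}
  FIRST(S)={a,c,d}  FIRST(A)={c}  FIRST(B)={c}  FIRST(C)={c,d}
[2] — fixpoint
  FIRST(S)={a,c,d}  FIRST(A)={c}  FIRST(B)={c}  FIRST(C)={c,d}

FOLLOW sets:
initialize: $ ∈ FOLLOW(S)
iter 1:
  A→A c b: FOLLOW(A) ⊇ FIRST(c) = {c}; new: +{c}
  S→A b: FOLLOW(A) ⊇ FIRST(b) = {b}; new: +{b}
  S→d B: FOLLOW(B) ⊇ FOLLOW(S) ⊇ {$}; new: +{$}
  S→d C: FOLLOW(C) ⊇ FOLLOW(S) ⊇ {$}; new: +{$}
  FOLLOW[S]={$}  FOLLOW[A]={b,c}  FOLLOW[B]={$}  FOLLOW[C]={$}
iter 2: (stable)
  FOLLOW[S]={$}  FOLLOW[A]={b,c}  FOLLOW[B]={$}  FOLLOW[C]={$}

FOLLOW(A) = ["b", "c"]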